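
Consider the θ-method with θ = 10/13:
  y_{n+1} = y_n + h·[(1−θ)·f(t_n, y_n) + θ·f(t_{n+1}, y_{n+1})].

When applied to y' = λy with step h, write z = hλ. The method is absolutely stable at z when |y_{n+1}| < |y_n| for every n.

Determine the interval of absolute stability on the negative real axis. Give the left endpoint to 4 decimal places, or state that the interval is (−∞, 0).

Set f=λy, z=hλ:
  y_{n+1} = y_n + z·[3/13·y_n + 10/13·y_{n+1}] ⇒ (1 − 10/13z)y_{n+1} = (1 + 3/13z)y_n
  ⇒ R(z) = (1 + 3/13z)/(1 − 10/13z).

Need |R(x)|<1, x<0.
x=-1.78: |R|=0.2487
x=-2: |R|=0.2121
x=-10: |R|=0.1504
x=-100: |R|=0.2833
θ=10/13≥1/2 ⇒ |1+3/13x|<|1−10/13x| ∀x<0 ⇒ unbounded interval.

unbounded; (−∞, 0).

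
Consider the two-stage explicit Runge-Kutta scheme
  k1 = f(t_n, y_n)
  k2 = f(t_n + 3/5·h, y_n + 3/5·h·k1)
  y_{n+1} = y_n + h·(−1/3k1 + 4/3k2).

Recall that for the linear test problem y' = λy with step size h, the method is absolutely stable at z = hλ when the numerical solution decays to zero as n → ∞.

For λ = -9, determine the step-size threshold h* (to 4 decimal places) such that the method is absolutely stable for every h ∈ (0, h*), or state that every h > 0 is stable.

(-1.2500,0); λ=-9 ⇒ h* = (5/4)/9 = 0.1389.

Test eqn y'=λy, z=hλ:
  k1=λy_n ⇒ h·k1=z·y_n;  k2=λ(1+3/5z)y_n ⇒ h·k2=z(1+3/5z)y_n
  y_{n+1}/y_n = 1 − 1/3z + 4/3z(1+3/5z) = 1 + z + 4/5z²
  Hence R(z) = 1 + z + 4/5z².

Solve |R(x)|<1 on ℝ⁻.
x=-0.58: |R|=0.6891
R=1: x+4/5x²=0 ⇒ x=−5/4=-1.2500; min R=1−1/(4·4/5)=0.6875>−1
Confirm numerically:
  x=-1.043: |R|=0.82728 <1
  x=-0.751: |R|=0.70020 <1
  x=-0.668: |R|=0.68898 <1
  x=-0.590: |R|=0.68848 <1
  x=-1.453: |R|=1.23597 >1
  x=-1.396: |R|=1.16305 >1
  x=-1.318: |R|=1.07170 >1
Stable set (-1.2500, 0).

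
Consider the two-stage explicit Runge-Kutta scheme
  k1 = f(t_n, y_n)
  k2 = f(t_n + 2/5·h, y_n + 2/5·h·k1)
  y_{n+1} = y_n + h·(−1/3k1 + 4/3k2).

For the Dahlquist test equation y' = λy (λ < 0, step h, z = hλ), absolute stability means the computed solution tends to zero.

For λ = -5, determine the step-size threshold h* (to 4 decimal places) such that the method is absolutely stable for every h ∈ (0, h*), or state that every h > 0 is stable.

On y'=λy, z=hλ:
  k1=λy_n ⇒ h·k1=z·y_n;  k2=λ(1+2/5z)y_n ⇒ h·k2=z(1+2/5z)y_n
  y_{n+1}/y_n = 1 − 1/3z + 4/3z(1+2/5z) = 1 + z + 8/15z²
  Hence R(z) = 1 + z + 8/15z².

Find x<0 with |R(x)|<1.
x=-0.8: |R|=0.5413
R=1: x+8/15x²=0 ⇒ x=−15/8=-1.8750; min R=1−1/(4·8/15)=0.5312>−1
Confirm numerically:
  x=-1.295: |R|=0.59941 <1
  x=-1.075: |R|=0.54133 <1
  x=-0.765: |R|=0.54712 <1
  x=-2.415: |R|=1.69552 >1
  x=-2.100: |R|=1.25200 >1
So |R|<1 on (-1.8750, 0).

(-1.8750,0); λ=-5 ⇒ h* = (15/8)/5 = 0.3750.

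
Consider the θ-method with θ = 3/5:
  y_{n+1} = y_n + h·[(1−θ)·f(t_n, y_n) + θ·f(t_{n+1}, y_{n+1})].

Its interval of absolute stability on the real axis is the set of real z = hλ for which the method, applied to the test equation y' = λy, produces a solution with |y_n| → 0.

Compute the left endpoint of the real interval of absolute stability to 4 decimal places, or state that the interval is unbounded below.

With y'=λy (z=hλ):
  y_{n+1} = y_n + z·[2/5·y_n + 3/5·y_{n+1}] ⇒ (1 − 3/5z)y_{n+1} = (1 + 2/5z)y_n
  R(z) = (1 + 2/5z)/(1 − 3/5z).

Boundary: |R(x)|=1, x<0.
x=-0.74: |R|=0.4875
x=-2: |R|=0.0909
x=-10: |R|=0.4286
x=-100: |R|=0.6393
θ=3/5≥1/2 ⇒ |1+2/5x|<|1−3/5x| ∀x<0 ⇒ unbounded interval.

(−∞, 0) — no finite endpoint.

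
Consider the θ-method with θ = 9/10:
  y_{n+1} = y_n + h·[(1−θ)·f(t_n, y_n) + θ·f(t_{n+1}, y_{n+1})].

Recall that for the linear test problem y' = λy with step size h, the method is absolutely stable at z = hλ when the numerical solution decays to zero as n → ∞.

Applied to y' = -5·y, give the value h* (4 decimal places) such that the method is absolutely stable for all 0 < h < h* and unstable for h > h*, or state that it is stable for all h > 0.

interval (−∞, 0). Any h>0 works for λ=-5.

On y'=λy, z=hλ:
  y_{n+1} = y_n + z·[1/10·y_n + 9/10·y_{n+1}] ⇒ (1 − 9/10z)y_{n+1} = (1 + 1/10z)y_n
  so R(z) = (1 + 1/10z)/(1 − 9/10z).

Find x<0 with |R(x)|<1.
x=-1.1: |R|=0.4472
x=-2: |R|=0.2857
x=-10: |R|=0.0000
x=-100: |R|=0.0989
θ=9/10≥1/2 ⇒ |1+1/10x|<|1−9/10x| ∀x<0 ⇒ stable on all of ℝ⁻.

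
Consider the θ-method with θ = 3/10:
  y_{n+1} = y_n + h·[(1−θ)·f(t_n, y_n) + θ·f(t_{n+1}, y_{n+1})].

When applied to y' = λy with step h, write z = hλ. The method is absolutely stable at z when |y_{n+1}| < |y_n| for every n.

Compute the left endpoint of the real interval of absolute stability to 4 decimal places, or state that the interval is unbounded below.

z* = -5.0000.

With y'=λy (z=hλ):
  y_{n+1} = y_n + z·[7/10·y_n + 3/10·y_{n+1}] ⇒ (1 − 3/10z)y_{n+1} = (1 + 7/10z)y_n
  R(z) = (1 + 7/10z)/(1 − 3/10z).

Solve |R(x)|<1 on ℝ⁻.
x=-0.41: |R|=0.6349
R=−1: 1+7/10x = −1+3/10x ⇒ -2/5x=2 ⇒ x=2/(-2/5)=-5.0000
Confirm numerically:
  x=-4.842: |R|=0.97423 <1
  x=-4.363: |R|=0.88964 <1
  x=-3.259: |R|=0.64787 <1
  x=-2.367: |R|=0.38413 <1
  x=-5.451: |R|=1.06846 >1
  x=-5.242: |R|=1.03763 >1
Stable set (-5.0000, 0).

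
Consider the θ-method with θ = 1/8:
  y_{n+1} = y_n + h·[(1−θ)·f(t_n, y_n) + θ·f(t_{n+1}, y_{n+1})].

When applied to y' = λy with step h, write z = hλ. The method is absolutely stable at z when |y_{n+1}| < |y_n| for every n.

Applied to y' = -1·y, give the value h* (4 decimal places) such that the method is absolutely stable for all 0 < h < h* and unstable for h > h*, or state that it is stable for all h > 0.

On y'=λy, z=hλ:
  y_{n+1} = y_n + z·[7/8·y_n + 1/8·y_{n+1}] ⇒ (1 − 1/8z)y_{n+1} = (1 + 7/8z)y_n
  Hence R(z) = (1 + 7/8z)/(1 − 1/8z).

Find x<0 with |R(x)|<1.
x=-0.67: |R|=0.3818
R=−1: 1+7/8x = −1+1/8x ⇒ -3/4x=2 ⇒ x=2/(-3/4)=-2.6667
Confirm numerically:
  x=-2.532: |R|=0.92328 <1
  x=-1.999: |R|=0.59936 <1
  x=-1.875: |R|=0.51899 <1
  x=-1.500: |R|=0.26316 <1
  x=-3.221: |R|=1.29641 >1
  x=-2.920: |R|=1.13919 >1
  x=-2.706: |R|=1.02204 >1
Stable set (-2.6667, 0).

(-2.6667,0); λ=-1 ⇒ h* = (8/3)/1 = 2.6667.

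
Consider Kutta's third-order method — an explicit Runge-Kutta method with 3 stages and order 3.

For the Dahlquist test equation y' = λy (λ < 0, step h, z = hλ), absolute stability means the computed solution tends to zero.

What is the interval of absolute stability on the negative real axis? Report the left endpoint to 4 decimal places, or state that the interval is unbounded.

On y'=λy, z=hλ:
  order 3, 3-stage ⇒ R(z)=1+z+z^2/2+z^3/6
  (e.g. R(-1.39)=0.12845, |R|=0.12845)

Solve |R(x)|<1 on ℝ⁻.
x=-1.39: |R|=0.1284
|R(-2.81)|=1.5600 |R(-2.47)|=0.9311 |R(-0.79)|=0.4399
Bisect:
  x_lo=-2.9495 |R|=1.8763  x_hi=-0.2042 |R|=0.8152
  mid=-1.57686 |R|=0.01291 →hi
  mid=-2.26319 |R|=0.63420 →hi
  mid=-2.60636 |R|=1.16069 →lo
  mid=-2.43478 |R|=0.87632 →hi
  mid=-2.52057 |R|=1.01291 →lo
  mid=-2.47767 |R|=0.94326 →hi
  mid=-2.49912 |R|=0.97774 →hi
  mid=-2.50984 |R|=0.99524 →hi
  ...
  [-2.51286,-2.51269] ⇒ x*=-2.5127
Interval (-2.5127, 0).

z∈(-2.5127,0).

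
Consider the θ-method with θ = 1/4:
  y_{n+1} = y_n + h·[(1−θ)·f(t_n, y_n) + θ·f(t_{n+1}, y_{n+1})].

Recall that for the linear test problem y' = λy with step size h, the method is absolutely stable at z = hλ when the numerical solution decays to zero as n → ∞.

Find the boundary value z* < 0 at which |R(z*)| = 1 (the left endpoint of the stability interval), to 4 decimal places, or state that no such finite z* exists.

left endpoint -4.0000.

With y'=λy (z=hλ):
  y_{n+1} = y_n + z·[3/4·y_n + 1/4·y_{n+1}] ⇒ (1 − 1/4z)y_{n+1} = (1 + 3/4z)y_n
  ⇒ R(z) = (1 + 3/4z)/(1 − 1/4z).

Need |R(x)|<1, x<0.
x=-1.31: |R|=0.0132
R=−1: 1+3/4x = −1+1/4x ⇒ -1/2x=2 ⇒ x=2/(-1/2)=-4.0000
Confirm numerically:
  x=-3.380: |R|=0.83198 <1
  x=-3.175: |R|=0.77003 <1
  x=-1.961: |R|=0.31589 <1
  x=-4.599: |R|=1.13932 >1
  x=-4.476: |R|=1.11232 >1
  x=-4.362: |R|=1.08658 >1
Stable set (-4.0000, 0).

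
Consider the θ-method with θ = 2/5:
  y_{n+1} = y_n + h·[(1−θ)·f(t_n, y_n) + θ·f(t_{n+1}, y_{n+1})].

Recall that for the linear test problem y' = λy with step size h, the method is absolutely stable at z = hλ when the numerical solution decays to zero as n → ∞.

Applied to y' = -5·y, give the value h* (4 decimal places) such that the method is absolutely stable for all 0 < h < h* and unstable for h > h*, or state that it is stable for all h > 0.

(-10.0000,0); λ=-5 ⇒ h* = (10)/5 = 2.0000.

With y'=λy (z=hλ):
  y_{n+1} = y_n + z·[3/5·y_n + 2/5·y_{n+1}] ⇒ (1 − 2/5z)y_{n+1} = (1 + 3/5z)y_n
  R(z) = (1 + 3/5z)/(1 − 2/5z).

Boundary: |R(x)|=1, x<0.
x=-1.17: |R|=0.2030
R=−1: 1+3/5x = −1+2/5x ⇒ -1/5x=2 ⇒ x=2/(-1/5)=-10.0000
Confirm numerically:
  x=-9.390: |R|=0.97435 <1
  x=-8.641: |R|=0.93901 <1
  x=-7.501: |R|=0.87506 <1
  x=-7.369: |R|=0.86670 <1
  x=-10.581: |R|=1.02221 >1
  x=-10.294: |R|=1.01149 >1
  x=-10.073: |R|=1.00290 >1
So |R|<1 on (-10.0000, 0).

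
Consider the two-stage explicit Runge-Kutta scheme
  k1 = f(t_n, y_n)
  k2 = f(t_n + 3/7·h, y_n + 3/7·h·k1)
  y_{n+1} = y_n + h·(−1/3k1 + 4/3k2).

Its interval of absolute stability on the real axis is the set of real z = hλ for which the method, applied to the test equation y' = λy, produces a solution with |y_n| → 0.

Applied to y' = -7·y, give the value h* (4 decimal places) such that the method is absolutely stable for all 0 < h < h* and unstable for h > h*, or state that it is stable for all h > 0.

(-1.7500,0); λ=-7 ⇒ h* = (7/4)/7 = 0.2500.

Set f=λy, z=hλ:
  k1=λy_n ⇒ h·k1=z·y_n;  k2=λ(1+3/7z)y_n ⇒ h·k2=z(1+3/7z)y_n
  y_{n+1}/y_n = 1 − 1/3z + 4/3z(1+3/7z) = 1 + z + 4/7z²
  so R(z) = 1 + z + 4/7z².

Need |R(x)|<1, x<0.
x=-1.48: |R|=0.7717
R=1: x+4/7x²=0 ⇒ x=−7/4=-1.7500; min R=1−1/(4·4/7)=0.5625>−1
Confirm numerically:
  x=-1.274: |R|=0.65347 <1
  x=-1.081: |R|=0.58675 <1
  x=-0.881: |R|=0.56252 <1
  x=-1.942: |R|=1.21307 >1
  x=-1.865: |R|=1.12256 >1
  x=-1.853: |R|=1.10906 >1
Stable set (-1.7500, 0).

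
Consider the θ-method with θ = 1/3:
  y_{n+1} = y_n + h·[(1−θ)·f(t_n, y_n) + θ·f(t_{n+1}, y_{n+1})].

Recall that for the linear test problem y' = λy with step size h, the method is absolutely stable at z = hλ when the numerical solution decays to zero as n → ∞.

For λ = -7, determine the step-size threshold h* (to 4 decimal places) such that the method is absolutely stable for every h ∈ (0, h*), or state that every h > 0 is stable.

On y'=λy, z=hλ:
  y_{n+1} = y_n + z·[2/3·y_n + 1/3·y_{n+1}] ⇒ (1 − 1/3z)y_{n+1} = (1 + 2/3z)y_n
  ⇒ R(z) = (1 + 2/3z)/(1 − 1/3z).

Solve |R(x)|<1 on ℝ⁻.
x=-0.41: |R|=0.6393
R=−1: 1+2/3x = −1+1/3x ⇒ -1/3x=2 ⇒ x=2/(-1/3)=-6.0000
Confirm numerically:
  x=-5.881: |R|=0.98660 <1
  x=-5.691: |R|=0.96445 <1
  x=-4.315: |R|=0.76965 <1
  x=-3.499: |R|=0.61517 <1
  x=-6.537: |R|=1.05631 >1
  x=-6.439: |R|=1.04651 >1
  x=-6.221: |R|=1.02397 >1
Stable set (-6.0000, 0).

(-6.0000,0); λ=-7 ⇒ h* = (6)/7 = 0.8571.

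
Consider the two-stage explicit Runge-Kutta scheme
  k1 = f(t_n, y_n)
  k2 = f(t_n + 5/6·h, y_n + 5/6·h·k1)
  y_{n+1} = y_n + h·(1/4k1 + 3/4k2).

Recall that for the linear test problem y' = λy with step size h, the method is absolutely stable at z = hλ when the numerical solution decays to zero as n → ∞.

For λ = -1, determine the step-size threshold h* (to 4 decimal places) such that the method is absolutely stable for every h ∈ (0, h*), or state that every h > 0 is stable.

With y'=λy (z=hλ):
  k1=λy_n ⇒ h·k1=z·y_n;  k2=λ(1+5/6z)y_n ⇒ h·k2=z(1+5/6z)y_n
  y_{n+1}/y_n = 1 + 1/4z + 3/4z(1+5/6z) = 1 + z + 5/8z²
  Hence R(z) = 1 + z + 5/8z².

Solve |R(x)|<1 on ℝ⁻.
x=-0.46: |R|=0.6723
R=1: x+5/8x²=0 ⇒ x=−8/5=-1.6000; min R=1−1/(4·5/8)=0.6000>−1
Confirm numerically:
  x=-1.016: |R|=0.62916 <1
  x=-0.920: |R|=0.60900 <1
  x=-0.871: |R|=0.60315 <1
  x=-2.141: |R|=1.72393 >1
  x=-2.008: |R|=1.51204 >1
  x=-1.987: |R|=1.48061 >1
Interval (-1.6000, 0).

(-1.6000,0); λ=-1 ⇒ h* = (8/5)/1 = 1.6000.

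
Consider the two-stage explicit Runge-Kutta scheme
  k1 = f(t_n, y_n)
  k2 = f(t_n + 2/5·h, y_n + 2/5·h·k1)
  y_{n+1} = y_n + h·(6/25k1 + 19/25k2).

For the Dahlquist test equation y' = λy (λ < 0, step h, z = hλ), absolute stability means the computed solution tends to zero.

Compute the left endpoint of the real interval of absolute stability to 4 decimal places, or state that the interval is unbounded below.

With y'=λy (z=hλ):
  k1=λy_n ⇒ h·k1=z·y_n;  k2=λ(1+2/5z)y_n ⇒ h·k2=z(1+2/5z)y_n
  y_{n+1}/y_n = 1 + 6/25z + 19/25z(1+2/5z) = 1 + z + 38/125z²
  ⇒ R(z) = 1 + z + 38/125z².

Find x<0 with |R(x)|<1.
x=-1.71: |R|=0.1789
R=1: x+38/125x²=0 ⇒ x=−125/38=-3.2895; min R=1−1/(4·38/125)=0.1776>−1
Confirm numerically:
  x=-3.012: |R|=0.74593 <1
  x=-2.929: |R|=0.67903 <1
  x=-1.873: |R|=0.19347 <1
  x=-1.629: |R|=0.17771 <1
  x=-3.812: |R|=1.60553 >1
  x=-3.355: |R|=1.06683 >1
Interval (-3.2895, 0).

z* = -3.2895.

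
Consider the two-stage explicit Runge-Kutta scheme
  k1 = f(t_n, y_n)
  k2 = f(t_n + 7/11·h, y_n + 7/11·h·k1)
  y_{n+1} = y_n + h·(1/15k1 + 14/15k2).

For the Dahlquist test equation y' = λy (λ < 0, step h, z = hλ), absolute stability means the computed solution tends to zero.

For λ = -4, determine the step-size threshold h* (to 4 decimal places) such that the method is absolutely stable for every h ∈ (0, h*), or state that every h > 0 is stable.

(-1.6837,0); λ=-4 ⇒ h* = (165/98)/4 = 0.4209.

With y'=λy (z=hλ):
  k1=λy_n ⇒ h·k1=z·y_n;  k2=λ(1+7/11z)y_n ⇒ h·k2=z(1+7/11z)y_n
  y_{n+1}/y_n = 1 + 1/15z + 14/15z(1+7/11z) = 1 + z + 98/165z²
  ⇒ R(z) = 1 + z + 98/165z².

Need |R(x)|<1, x<0.
x=-1.53: |R|=0.8604
R=1: x+98/165x²=0 ⇒ x=−165/98=-1.6837; min R=1−1/(4·98/165)=0.5791>−1
Confirm numerically:
  x=-1.244: |R|=0.67514 <1
  x=-1.029: |R|=0.59989 <1
  x=-0.982: |R|=0.59075 <1
  x=-1.955: |R|=1.31505 >1
  x=-1.768: |R|=1.08855 >1
Stable set (-1.6837, 0).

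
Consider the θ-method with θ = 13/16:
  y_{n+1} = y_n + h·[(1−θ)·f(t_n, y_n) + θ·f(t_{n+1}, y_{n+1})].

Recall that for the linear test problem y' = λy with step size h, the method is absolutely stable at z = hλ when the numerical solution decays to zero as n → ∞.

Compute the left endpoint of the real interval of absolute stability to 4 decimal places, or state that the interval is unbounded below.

(−∞, 0) — no finite endpoint.

With y'=λy (z=hλ):
  y_{n+1} = y_n + z·[3/16·y_n + 13/16·y_{n+1}] ⇒ (1 − 13/16z)y_{n+1} = (1 + 3/16z)y_n
  R(z) = (1 + 3/16z)/(1 − 13/16z).

Solve |R(x)|<1 on ℝ⁻.
x=-1.71: |R|=0.2843
x=-2: |R|=0.2381
x=-10: |R|=0.0959
x=-100: |R|=0.2158
θ=13/16≥1/2 ⇒ |1+3/16x|<|1−13/16x| ∀x<0 ⇒ interval (−∞,0).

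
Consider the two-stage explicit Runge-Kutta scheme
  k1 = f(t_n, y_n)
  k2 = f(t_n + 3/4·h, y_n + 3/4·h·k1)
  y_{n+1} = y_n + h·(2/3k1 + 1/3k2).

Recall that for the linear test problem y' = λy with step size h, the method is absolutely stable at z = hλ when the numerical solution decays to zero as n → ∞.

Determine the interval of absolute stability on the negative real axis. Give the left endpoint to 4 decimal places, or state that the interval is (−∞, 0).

z∈(-4.0000,0).

With y'=λy (z=hλ):
  k1=λy_n ⇒ h·k1=z·y_n;  k2=λ(1+3/4z)y_n ⇒ h·k2=z(1+3/4z)y_n
  y_{n+1}/y_n = 1 + 2/3z + 1/3z(1+3/4z) = 1 + z + 1/4z²
  ⇒ R(z) = 1 + z + 1/4z².

Need |R(x)|<1, x<0.
x=-1.59: |R|=0.0420
R=1: x+1/4x²=0 ⇒ x=−4=-4.0000; min R=1−1/(4·1/4)=0.0000>−1
Confirm numerically:
  x=-3.550: |R|=0.60062 <1
  x=-2.066: |R|=0.00109 <1
  x=-1.934: |R|=0.00109 <1
  x=-1.617: |R|=0.03667 <1
  x=-4.424: |R|=1.46894 >1
  x=-4.283: |R|=1.30302 >1
Interval (-4.0000, 0).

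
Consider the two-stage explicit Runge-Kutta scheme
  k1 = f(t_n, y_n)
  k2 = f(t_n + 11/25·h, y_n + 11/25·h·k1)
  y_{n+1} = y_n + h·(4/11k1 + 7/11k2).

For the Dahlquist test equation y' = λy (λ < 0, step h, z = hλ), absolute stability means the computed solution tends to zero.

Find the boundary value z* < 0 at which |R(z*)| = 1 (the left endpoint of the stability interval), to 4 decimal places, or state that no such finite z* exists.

Test eqn y'=λy, z=hλ:
  k1=λy_n ⇒ h·k1=z·y_n;  k2=λ(1+11/25z)y_n ⇒ h·k2=z(1+11/25z)y_n
  y_{n+1}/y_n = 1 + 4/11z + 7/11z(1+11/25z) = 1 + z + 7/25z²
  R(z) = 1 + z + 7/25z².

Need |R(x)|<1, x<0.
x=-1.05: |R|=0.2587
R=1: x+7/25x²=0 ⇒ x=−25/7=-3.5714; min R=1−1/(4·7/25)=0.1071>−1
Confirm numerically:
  x=-3.453: |R|=0.88550 <1
  x=-2.720: |R|=0.35155 <1
  x=-1.601: |R|=0.11670 <1
  x=-3.926: |R|=1.38977 >1
  x=-3.724: |R|=1.15909 >1
  x=-3.597: |R|=1.02575 >1
So |R|<1 on (-3.5714, 0).

z* = -3.5714.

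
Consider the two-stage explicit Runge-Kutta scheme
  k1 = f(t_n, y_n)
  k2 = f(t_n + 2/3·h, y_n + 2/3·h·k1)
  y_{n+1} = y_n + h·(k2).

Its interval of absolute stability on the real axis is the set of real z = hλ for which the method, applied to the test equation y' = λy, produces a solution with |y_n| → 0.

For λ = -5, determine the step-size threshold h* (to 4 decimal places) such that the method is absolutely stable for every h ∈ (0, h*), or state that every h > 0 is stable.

Set f=λy, z=hλ:
  k1=λy_n ⇒ h·k1=z·y_n;  k2=λ(1+2/3z)y_n ⇒ h·k2=z(1+2/3z)y_n
  y_{n+1}/y_n = 1 + z(1+2/3z) = 1 + z + 2/3z²
  ⇒ R(z) = 1 + z + 2/3z².

Boundary: |R(x)|=1, x<0.
x=-0.7: |R|=0.6267
R=1: x+2/3x²=0 ⇒ x=−3/2=-1.5000; min R=1−1/(4·2/3)=0.6250>−1
Confirm numerically:
  x=-1.267: |R|=0.80319 <1
  x=-1.255: |R|=0.79502 <1
  x=-0.955: |R|=0.65302 <1
  x=-0.646: |R|=0.63221 <1
  x=-1.884: |R|=1.48230 >1
  x=-1.764: |R|=1.31046 >1
So |R|<1 on (-1.5000, 0).

(-1.5000,0); λ=-5 ⇒ h* = (3/2)/5 = 0.3000.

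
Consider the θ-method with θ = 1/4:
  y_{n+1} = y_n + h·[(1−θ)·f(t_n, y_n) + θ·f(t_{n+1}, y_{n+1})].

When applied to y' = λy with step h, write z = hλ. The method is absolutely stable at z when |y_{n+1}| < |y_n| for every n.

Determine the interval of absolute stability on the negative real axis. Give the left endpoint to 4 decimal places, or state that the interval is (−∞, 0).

(-4.0000, 0).

Test eqn y'=λy, z=hλ:
  y_{n+1} = y_n + z·[3/4·y_n + 1/4·y_{n+1}] ⇒ (1 − 1/4z)y_{n+1} = (1 + 3/4z)y_n
  Hence R(z) = (1 + 3/4z)/(1 − 1/4z).

Need |R(x)|<1, x<0.
x=-1.78: |R|=0.2318
R=−1: 1+3/4x = −1+1/4x ⇒ -1/2x=2 ⇒ x=2/(-1/2)=-4.0000
Confirm numerically:
  x=-3.950: |R|=0.98742 <1
  x=-1.866: |R|=0.27242 <1
  x=-1.841: |R|=0.26074 <1
  x=-4.538: |R|=1.12602 >1
  x=-4.379: |R|=1.09046 >1
So |R|<1 on (-4.0000, 0).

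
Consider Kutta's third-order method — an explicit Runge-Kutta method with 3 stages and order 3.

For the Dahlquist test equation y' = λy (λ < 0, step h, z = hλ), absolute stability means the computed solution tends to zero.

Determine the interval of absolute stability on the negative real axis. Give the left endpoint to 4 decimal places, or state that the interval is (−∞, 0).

On y'=λy, z=hλ:
  order 3, 3-stage ⇒ R(z)=1+z+z^2/2+z^3/6
  (e.g. R(-1.78)=-0.13576, |R|=0.13576)

Need |R(x)|<1, x<0.
x=-1.78: |R|=0.1358
|R(-2.45)|=0.8998 |R(-1.81)|=0.1602 |R(-1.09)|=0.2882
Bisect:
  x_lo=-3.3462 |R|=2.9923  x_hi=-0.2084 |R|=0.8118
  mid=-1.77729 |R|=0.13358 →hi
  mid=-2.56175 |R|=1.08241 →lo
  mid=-2.16952 |R|=0.51803 →hi
  mid=-2.36563 |R|=0.77396 →hi
  mid=-2.46369 |R|=0.92115 →hi
  mid=-2.51272 |R|=0.99996 →hi
  mid=-2.53724 |R|=1.04072 →lo
  ...
  [-2.51291,-2.51272] ⇒ x*=-2.5127
Interval (-2.5127, 0).

(-2.5127, 0).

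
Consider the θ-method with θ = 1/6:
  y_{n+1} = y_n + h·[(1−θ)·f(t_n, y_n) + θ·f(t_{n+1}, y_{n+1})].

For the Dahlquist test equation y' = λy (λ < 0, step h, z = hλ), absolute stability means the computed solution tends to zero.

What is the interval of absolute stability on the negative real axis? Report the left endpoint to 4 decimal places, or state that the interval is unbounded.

Test eqn y'=λy, z=hλ:
  y_{n+1} = y_n + z·[5/6·y_n + 1/6·y_{n+1}] ⇒ (1 − 1/6z)y_{n+1} = (1 + 5/6z)y_n
  so R(z) = (1 + 5/6z)/(1 − 1/6z).

Solve |R(x)|<1 on ℝ⁻.
x=-1.12: |R|=0.0562
R=−1: 1+5/6x = −1+1/6x ⇒ -2/3x=2 ⇒ x=2/(-2/3)=-3.0000
Confirm numerically:
  x=-2.777: |R|=0.89837 <1
  x=-2.094: |R|=0.55226 <1
  x=-1.994: |R|=0.49662 <1
  x=-3.361: |R|=1.15426 >1
  x=-3.181: |R|=1.07886 >1
  x=-3.042: |R|=1.01858 >1
Interval (-3.0000, 0).

(-3.0000, 0).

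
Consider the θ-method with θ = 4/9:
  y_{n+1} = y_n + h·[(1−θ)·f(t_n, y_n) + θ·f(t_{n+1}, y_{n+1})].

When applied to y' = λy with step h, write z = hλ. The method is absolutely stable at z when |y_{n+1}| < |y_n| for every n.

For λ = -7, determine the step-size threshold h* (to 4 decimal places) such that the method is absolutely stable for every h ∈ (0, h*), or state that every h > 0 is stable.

Test eqn y'=λy, z=hλ:
  y_{n+1} = y_n + z·[5/9·y_n + 4/9·y_{n+1}] ⇒ (1 − 4/9z)y_{n+1} = (1 + 5/9z)y_n
  ⇒ R(z) = (1 + 5/9z)/(1 − 4/9z).

Solve |R(x)|<1 on ℝ⁻.
x=-1.26: |R|=0.1923
R=−1: 1+5/9x = −1+4/9x ⇒ -1/9x=2 ⇒ x=2/(-1/9)=-18.0000
Confirm numerically:
  x=-16.856: |R|=0.98503 <1
  x=-12.970: |R|=0.91738 <1
  x=-7.500: |R|=0.73077 <1
  x=-7.425: |R|=0.72674 <1
  x=-18.487: |R|=1.00587 >1
  x=-18.324: |R|=1.00394 >1
  x=-18.282: |R|=1.00343 >1
Interval (-18.0000, 0).

(-18.0000,0); λ=-7 ⇒ h* = (18)/7 = 2.5714.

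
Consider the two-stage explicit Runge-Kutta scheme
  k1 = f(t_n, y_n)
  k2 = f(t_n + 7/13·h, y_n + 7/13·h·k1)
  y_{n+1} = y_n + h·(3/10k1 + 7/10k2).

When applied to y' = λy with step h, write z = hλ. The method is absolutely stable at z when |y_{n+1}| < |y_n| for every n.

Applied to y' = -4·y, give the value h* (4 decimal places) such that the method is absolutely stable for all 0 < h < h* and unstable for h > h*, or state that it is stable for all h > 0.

With y'=λy (z=hλ):
  k1=λy_n ⇒ h·k1=z·y_n;  k2=λ(1+7/13z)y_n ⇒ h·k2=z(1+7/13z)y_n
  y_{n+1}/y_n = 1 + 3/10z + 7/10z(1+7/13z) = 1 + z + 49/130z²
  R(z) = 1 + z + 49/130z².

Find x<0 with |R(x)|<1.
x=-1.23: |R|=0.3402
R=1: x+49/130x²=0 ⇒ x=−130/49=-2.6531; min R=1−1/(4·49/130)=0.3367>−1
Confirm numerically:
  x=-2.519: |R|=0.87271 <1
  x=-2.227: |R|=0.64236 <1
  x=-1.983: |R|=0.49917 <1
  x=-1.760: |R|=0.40756 <1
  x=-3.013: |R|=1.40877 >1
  x=-2.823: |R|=1.18082 >1
  x=-2.789: |R|=1.14290 >1
So |R|<1 on (-2.6531, 0).

(-2.6531,0); λ=-4 ⇒ h* = (130/49)/4 = 0.6633.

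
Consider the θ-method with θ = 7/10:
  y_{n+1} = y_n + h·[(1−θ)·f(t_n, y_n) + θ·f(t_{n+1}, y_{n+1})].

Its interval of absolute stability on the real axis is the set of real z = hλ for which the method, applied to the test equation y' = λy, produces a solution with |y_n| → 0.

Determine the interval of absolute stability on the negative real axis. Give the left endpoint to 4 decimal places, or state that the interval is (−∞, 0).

unbounded; (−∞, 0).

Test eqn y'=λy, z=hλ:
  y_{n+1} = y_n + z·[3/10·y_n + 7/10·y_{n+1}] ⇒ (1 − 7/10z)y_{n+1} = (1 + 3/10z)y_n
  Hence R(z) = (1 + 3/10z)/(1 − 7/10z).

Need |R(x)|<1, x<0.
x=-1.45: |R|=0.2804
x=-2: |R|=0.1667
x=-10: |R|=0.2500
x=-100: |R|=0.4085
θ=7/10≥1/2 ⇒ |1+3/10x|<|1−7/10x| ∀x<0 ⇒ interval (−∞,0).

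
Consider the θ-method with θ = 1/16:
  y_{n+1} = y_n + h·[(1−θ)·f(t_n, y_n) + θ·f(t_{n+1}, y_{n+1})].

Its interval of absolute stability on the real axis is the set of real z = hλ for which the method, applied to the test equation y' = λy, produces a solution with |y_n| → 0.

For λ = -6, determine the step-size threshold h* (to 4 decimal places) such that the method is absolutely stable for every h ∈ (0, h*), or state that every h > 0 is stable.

(-2.2857,0); λ=-6 ⇒ h* = (16/7)/6 = 0.3810.

Test eqn y'=λy, z=hλ:
  y_{n+1} = y_n + z·[15/16·y_n + 1/16·y_{n+1}] ⇒ (1 − 1/16z)y_{n+1} = (1 + 15/16z)y_n
  so R(z) = (1 + 15/16z)/(1 − 1/16z).

Boundary: |R(x)|=1, x<0.
x=-0.61: |R|=0.4124
R=−1: 1+15/16x = −1+1/16x ⇒ -7/8x=2 ⇒ x=2/(-7/8)=-2.2857
Confirm numerically:
  x=-1.677: |R|=0.51790 <1
  x=-1.072: |R|=0.00469 <1
  x=-1.014: |R|=0.04643 <1
  x=-2.742: |R|=1.34084 >1
  x=-2.706: |R|=1.31455 >1
  x=-2.517: |R|=1.17487 >1
Interval (-2.2857, 0).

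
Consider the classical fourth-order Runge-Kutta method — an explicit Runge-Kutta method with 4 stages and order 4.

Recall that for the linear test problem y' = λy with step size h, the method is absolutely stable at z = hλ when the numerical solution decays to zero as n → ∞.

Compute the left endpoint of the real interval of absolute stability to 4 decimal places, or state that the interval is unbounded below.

z* = -2.7853.

With y'=λy (z=hλ):
  order 4, 4-stage ⇒ R(z)=1+z+z^2/2+z^3/6+z^4/24
  (e.g. R(-0.83)=0.43893, |R|=0.43893)

Find x<0 with |R(x)|<1.
x=-0.83: |R|=0.4389
|R(-2.31)|=0.4901 |R(-0.58)|=0.5604 |R(-0.53)|=0.5889
Bisect:
  x_lo=-3.4165 |R|=2.4501  x_hi=-0.1863 |R|=0.8300
  mid=-1.80139 |R|=0.28561 →hi
  mid=-2.60894 |R|=0.76508 →hi
  mid=-3.01271 |R|=1.40062 →lo
  mid=-2.81082 |R|=1.03918 →lo
  mid=-2.70988 |R|=0.89213 →hi
  mid=-2.76035 |R|=0.96304 →hi
  mid=-2.78559 |R|=1.00044 →lo
  mid=-2.77297 |R|=0.98158 →hi
  mid=-2.77928 |R|=0.99097 →hi
  mid=-2.78243 |R|=0.99570 →hi
  ...
  [-2.78539,-2.78519] ⇒ x*=-2.7853
So |R|<1 on (-2.7853, 0).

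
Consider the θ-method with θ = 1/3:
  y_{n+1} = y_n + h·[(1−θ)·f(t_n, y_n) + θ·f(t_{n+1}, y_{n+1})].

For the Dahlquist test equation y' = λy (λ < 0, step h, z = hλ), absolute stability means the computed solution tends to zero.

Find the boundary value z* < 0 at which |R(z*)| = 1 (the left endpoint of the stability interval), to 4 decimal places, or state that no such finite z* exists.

z* = -6.0000.

Test eqn y'=λy, z=hλ:
  y_{n+1} = y_n + z·[2/3·y_n + 1/3·y_{n+1}] ⇒ (1 − 1/3z)y_{n+1} = (1 + 2/3z)y_n
  ⇒ R(z) = (1 + 2/3z)/(1 − 1/3z).

Find x<0 with |R(x)|<1.
x=-1.58: |R|=0.0349
R=−1: 1+2/3x = −1+1/3x ⇒ -1/3x=2 ⇒ x=2/(-1/3)=-6.0000
Confirm numerically:
  x=-3.675: |R|=0.65169 <1
  x=-3.447: |R|=0.60400 <1
  x=-2.743: |R|=0.43287 <1
  x=-2.563: |R|=0.38217 <1
  x=-6.528: |R|=1.05542 >1
  x=-6.453: |R|=1.04792 >1
  x=-6.197: |R|=1.02142 >1
So |R|<1 on (-6.0000, 0).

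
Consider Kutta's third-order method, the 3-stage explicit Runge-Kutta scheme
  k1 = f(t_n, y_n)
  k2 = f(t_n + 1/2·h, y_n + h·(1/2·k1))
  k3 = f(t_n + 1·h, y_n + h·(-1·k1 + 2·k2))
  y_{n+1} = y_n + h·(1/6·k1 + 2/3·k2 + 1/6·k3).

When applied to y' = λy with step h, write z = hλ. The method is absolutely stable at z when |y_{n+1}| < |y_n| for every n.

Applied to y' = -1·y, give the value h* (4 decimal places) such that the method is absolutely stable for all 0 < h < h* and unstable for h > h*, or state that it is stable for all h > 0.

(-2.5127,0); λ=-1 ⇒ h* = 2.5127.

Set f=λy, z=hλ:
  order 3, 3-stage ⇒ R(z)=1+z+z^2/2+z^3/6
  (e.g. R(-1.37)=0.13989, |R|=0.13989)

Boundary: |R(x)|=1, x<0.
x=-1.37: |R|=0.1399
|R(-2.7)|=1.3355 |R(-2.13)|=0.4721 |R(-0.76)|=0.4556
Bisect:
  x_lo=-3.1335 |R|=2.3520  x_hi=-0.1051 |R|=0.9002
  mid=-1.61931 |R|=0.01591 →hi
  mid=-2.37641 |R|=0.78947 →hi
  mid=-2.75496 |R|=1.44499 →lo
  mid=-2.56568 |R|=1.08919 →lo
  mid=-2.47105 |R|=0.93274 →hi
  mid=-2.51837 |R|=1.00926 →lo
  mid=-2.49471 |R|=0.97058 →hi
  ...
  [-2.51282,-2.51264] ⇒ x*=-2.5127
Interval (-2.5127, 0).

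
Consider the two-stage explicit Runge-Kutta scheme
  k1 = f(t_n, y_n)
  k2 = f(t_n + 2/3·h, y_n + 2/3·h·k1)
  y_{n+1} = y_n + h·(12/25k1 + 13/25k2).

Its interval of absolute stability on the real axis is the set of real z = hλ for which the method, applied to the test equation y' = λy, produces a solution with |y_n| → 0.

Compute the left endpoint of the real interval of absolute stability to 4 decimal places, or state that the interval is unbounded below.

left endpoint -2.8846.

Test eqn y'=λy, z=hλ:
  k1=λy_n ⇒ h·k1=z·y_n;  k2=λ(1+2/3z)y_n ⇒ h·k2=z(1+2/3z)y_n
  y_{n+1}/y_n = 1 + 12/25z + 13/25z(1+2/3z) = 1 + z + 26/75z²
  R(z) = 1 + z + 26/75z².

Need |R(x)|<1, x<0.
x=-1.74: |R|=0.3096
R=1: x+26/75x²=0 ⇒ x=−75/26=-2.8846; min R=1−1/(4·26/75)=0.2788>−1
Confirm numerically:
  x=-2.500: |R|=0.66667 <1
  x=-2.490: |R|=0.65937 <1
  x=-1.296: |R|=0.28627 <1
  x=-3.438: |R|=1.65955 >1
  x=-2.963: |R|=1.08051 >1
So |R|<1 on (-2.8846, 0).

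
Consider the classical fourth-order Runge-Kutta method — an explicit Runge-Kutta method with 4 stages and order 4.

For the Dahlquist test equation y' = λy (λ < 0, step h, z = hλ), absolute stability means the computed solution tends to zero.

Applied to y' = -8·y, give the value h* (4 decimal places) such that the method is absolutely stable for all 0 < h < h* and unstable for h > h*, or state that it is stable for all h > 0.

Test eqn y'=λy, z=hλ:
  order 4, 4-stage ⇒ R(z)=1+z+z^2/2+z^3/6+z^4/24
  (e.g. R(-0.99)=0.37836, |R|=0.37836)

Need |R(x)|<1, x<0.
x=-0.99: |R|=0.3784
|R(-2.73)|=0.9198 |R(-2.34)|=0.5116 |R(-2.01)|=0.3367
Bisect:
  x_lo=-3.4533 |R|=2.5711  x_hi=-0.3822 |R|=0.6824
  mid=-1.91771 |R|=0.30920 →hi
  mid=-2.68548 |R|=0.85965 →hi
  mid=-3.06937 |R|=1.51986 →lo
  mid=-2.87742 |R|=1.14802 →lo
  mid=-2.78145 |R|=0.99422 →hi
  mid=-2.82944 |R|=1.06862 →lo
  mid=-2.80545 |R|=1.03081 →lo
  mid=-2.79345 |R|=1.01237 →lo
  ...
  [-2.78539,-2.78520] ⇒ x*=-2.7853
So |R|<1 on (-2.7853, 0).

(-2.7853,0); λ=-8 ⇒ h* = 0.3482.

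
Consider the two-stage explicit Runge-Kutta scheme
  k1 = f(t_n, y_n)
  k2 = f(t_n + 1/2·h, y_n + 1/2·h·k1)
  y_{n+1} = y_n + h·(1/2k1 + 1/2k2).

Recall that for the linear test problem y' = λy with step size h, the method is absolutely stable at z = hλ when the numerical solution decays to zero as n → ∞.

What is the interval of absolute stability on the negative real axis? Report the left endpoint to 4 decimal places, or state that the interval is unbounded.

(-4.0000, 0).

Set f=λy, z=hλ:
  k1=λy_n ⇒ h·k1=z·y_n;  k2=λ(1+1/2z)y_n ⇒ h·k2=z(1+1/2z)y_n
  y_{n+1}/y_n = 1 + 1/2z + 1/2z(1+1/2z) = 1 + z + 1/4z²
  R(z) = 1 + z + 1/4z².

Solve |R(x)|<1 on ℝ⁻.
x=-0.96: |R|=0.2704
R=1: x+1/4x²=0 ⇒ x=−4=-4.0000; min R=1−1/(4·1/4)=0.0000>−1
Confirm numerically:
  x=-3.581: |R|=0.62489 <1
  x=-3.426: |R|=0.50837 <1
  x=-1.812: |R|=0.00884 <1
  x=-1.788: |R|=0.01124 <1
  x=-4.355: |R|=1.38651 >1
  x=-4.111: |R|=1.11408 >1
Stable set (-4.0000, 0).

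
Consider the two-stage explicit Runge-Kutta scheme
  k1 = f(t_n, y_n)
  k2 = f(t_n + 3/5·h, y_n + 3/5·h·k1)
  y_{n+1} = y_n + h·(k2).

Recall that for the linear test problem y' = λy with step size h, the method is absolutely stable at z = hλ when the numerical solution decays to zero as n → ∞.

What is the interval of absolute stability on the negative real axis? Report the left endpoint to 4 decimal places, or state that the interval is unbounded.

Test eqn y'=λy, z=hλ:
  k1=λy_n ⇒ h·k1=z·y_n;  k2=λ(1+3/5z)y_n ⇒ h·k2=z(1+3/5z)y_n
  y_{n+1}/y_n = 1 + z(1+3/5z) = 1 + z + 3/5z²
  ⇒ R(z) = 1 + z + 3/5z².

Need |R(x)|<1, x<0.
x=-1.49: |R|=0.8421
R=1: x+3/5x²=0 ⇒ x=−5/3=-1.6667; min R=1−1/(4·3/5)=0.5833>−1
Confirm numerically:
  x=-1.591: |R|=0.92777 <1
  x=-1.240: |R|=0.68256 <1
  x=-0.939: |R|=0.59003 <1
  x=-0.714: |R|=0.59188 <1
  x=-1.882: |R|=1.24315 >1
  x=-1.870: |R|=1.22814 >1
  x=-1.733: |R|=1.06897 >1
Stable set (-1.6667, 0).

z∈(-1.6667,0).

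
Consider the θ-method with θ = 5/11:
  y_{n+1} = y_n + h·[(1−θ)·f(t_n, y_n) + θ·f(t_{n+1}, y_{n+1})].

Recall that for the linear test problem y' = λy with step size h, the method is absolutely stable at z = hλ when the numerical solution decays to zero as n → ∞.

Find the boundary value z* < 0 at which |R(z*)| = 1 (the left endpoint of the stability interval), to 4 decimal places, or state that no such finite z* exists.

On y'=λy, z=hλ:
  y_{n+1} = y_n + z·[6/11·y_n + 5/11·y_{n+1}] ⇒ (1 − 5/11z)y_{n+1} = (1 + 6/11z)y_n
  so R(z) = (1 + 6/11z)/(1 − 5/11z).

Find x<0 with |R(x)|<1.
x=-0.99: |R|=0.3172
R=−1: 1+6/11x = −1+5/11x ⇒ -1/11x=2 ⇒ x=2/(-1/11)=-22.0000
Confirm numerically:
  x=-18.236: |R|=0.96316 <1
  x=-16.363: |R|=0.93927 <1
  x=-15.047: |R|=0.91937 <1
  x=-22.521: |R|=1.00422 >1
  x=-22.499: |R|=1.00404 >1
  x=-22.255: |R|=1.00209 >1
Stable set (-22.0000, 0).

left endpoint -22.0000.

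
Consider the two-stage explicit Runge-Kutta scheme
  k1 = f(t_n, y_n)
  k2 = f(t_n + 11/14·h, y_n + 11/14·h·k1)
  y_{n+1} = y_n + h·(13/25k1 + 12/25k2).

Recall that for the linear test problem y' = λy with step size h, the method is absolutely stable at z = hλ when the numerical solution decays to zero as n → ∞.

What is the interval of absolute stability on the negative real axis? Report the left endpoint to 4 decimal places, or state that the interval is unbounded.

Test eqn y'=λy, z=hλ:
  k1=λy_n ⇒ h·k1=z·y_n;  k2=λ(1+11/14z)y_n ⇒ h·k2=z(1+11/14z)y_n
  y_{n+1}/y_n = 1 + 13/25z + 12/25z(1+11/14z) = 1 + z + 66/175z²
  ⇒ R(z) = 1 + z + 66/175z².

Need |R(x)|<1, x<0.
x=-0.49: |R|=0.6006
R=1: x+66/175x²=0 ⇒ x=−175/66=-2.6515; min R=1−1/(4·66/175)=0.3371>−1
Confirm numerically:
  x=-2.385: |R|=0.76027 <1
  x=-2.331: |R|=0.71823 <1
  x=-2.168: |R|=0.60466 <1
  x=-3.246: |R|=1.72777 >1
  x=-3.117: |R|=1.54720 >1
  x=-3.079: |R|=1.49641 >1
Stable set (-2.6515, 0).

(-2.6515, 0).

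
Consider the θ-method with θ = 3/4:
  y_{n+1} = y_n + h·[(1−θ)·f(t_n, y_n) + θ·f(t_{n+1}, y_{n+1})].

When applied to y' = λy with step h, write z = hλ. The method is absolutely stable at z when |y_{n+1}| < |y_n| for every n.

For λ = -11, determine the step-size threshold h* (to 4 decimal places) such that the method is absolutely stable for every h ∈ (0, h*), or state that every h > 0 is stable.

(−∞, 0) — no finite endpoint. Any h>0 works for λ=-11.

On y'=λy, z=hλ:
  y_{n+1} = y_n + z·[1/4·y_n + 3/4·y_{n+1}] ⇒ (1 − 3/4z)y_{n+1} = (1 + 1/4z)y_n
  ⇒ R(z) = (1 + 1/4z)/(1 − 3/4z).

Boundary: |R(x)|=1, x<0.
x=-1.14: |R|=0.3854
x=-2: |R|=0.2000
x=-10: |R|=0.1765
x=-100: |R|=0.3158
θ=3/4≥1/2 ⇒ |1+1/4x|<|1−3/4x| ∀x<0 ⇒ interval (−∞,0).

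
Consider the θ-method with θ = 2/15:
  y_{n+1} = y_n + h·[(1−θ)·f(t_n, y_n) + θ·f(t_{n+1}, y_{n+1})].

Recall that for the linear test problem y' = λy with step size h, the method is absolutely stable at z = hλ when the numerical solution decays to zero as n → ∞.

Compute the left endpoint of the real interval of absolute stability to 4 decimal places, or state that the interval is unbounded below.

Set f=λy, z=hλ:
  y_{n+1} = y_n + z·[13/15·y_n + 2/15·y_{n+1}] ⇒ (1 − 2/15z)y_{n+1} = (1 + 13/15z)y_n
  ⇒ R(z) = (1 + 13/15z)/(1 − 2/15z).

Solve |R(x)|<1 on ℝ⁻.
x=-0.98: |R|=0.1333
R=−1: 1+13/15x = −1+2/15x ⇒ -11/15x=2 ⇒ x=2/(-11/15)=-2.7273
Confirm numerically:
  x=-2.303: |R|=0.76196 <1
  x=-1.884: |R|=0.50575 <1
  x=-1.821: |R|=0.46524 <1
  x=-1.436: |R|=0.20524 <1
  x=-3.322: |R|=1.30225 >1
  x=-3.181: |R|=1.23364 >1
  x=-2.895: |R|=1.08874 >1
Stable set (-2.7273, 0).

z* = -2.7273.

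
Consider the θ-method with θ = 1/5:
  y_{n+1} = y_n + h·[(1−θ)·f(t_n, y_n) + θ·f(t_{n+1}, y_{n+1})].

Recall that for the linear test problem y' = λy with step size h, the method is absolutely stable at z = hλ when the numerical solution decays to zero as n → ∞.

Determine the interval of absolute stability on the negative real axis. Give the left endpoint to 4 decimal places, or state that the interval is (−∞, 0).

z∈(-3.3333,0).

On y'=λy, z=hλ:
  y_{n+1} = y_n + z·[4/5·y_n + 1/5·y_{n+1}] ⇒ (1 − 1/5z)y_{n+1} = (1 + 4/5z)y_n
  so R(z) = (1 + 4/5z)/(1 − 1/5z).

Need |R(x)|<1, x<0.
x=-1.36: |R|=0.0692
R=−1: 1+4/5x = −1+1/5x ⇒ -3/5x=2 ⇒ x=2/(-3/5)=-3.3333
Confirm numerically:
  x=-2.973: |R|=0.86442 <1
  x=-2.745: |R|=0.77211 <1
  x=-2.372: |R|=0.60879 <1
  x=-3.655: |R|=1.11150 >1
  x=-3.617: |R|=1.09876 >1
So |R|<1 on (-3.3333, 0).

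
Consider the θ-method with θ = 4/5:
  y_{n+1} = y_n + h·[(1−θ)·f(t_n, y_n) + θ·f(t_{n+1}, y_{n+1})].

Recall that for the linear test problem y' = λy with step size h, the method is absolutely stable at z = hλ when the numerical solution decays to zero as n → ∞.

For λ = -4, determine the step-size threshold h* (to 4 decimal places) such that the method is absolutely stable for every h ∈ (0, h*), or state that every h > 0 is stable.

On y'=λy, z=hλ:
  y_{n+1} = y_n + z·[1/5·y_n + 4/5·y_{n+1}] ⇒ (1 − 4/5z)y_{n+1} = (1 + 1/5z)y_n
  Hence R(z) = (1 + 1/5z)/(1 − 4/5z).

Need |R(x)|<1, x<0.
x=-0.73: |R|=0.5391
x=-2: |R|=0.2308
x=-10: |R|=0.1111
x=-100: |R|=0.2346
θ=4/5≥1/2 ⇒ |1+1/5x|<|1−4/5x| ∀x<0 ⇒ unbounded interval.

interval (−∞, 0). Any h>0 works for λ=-4.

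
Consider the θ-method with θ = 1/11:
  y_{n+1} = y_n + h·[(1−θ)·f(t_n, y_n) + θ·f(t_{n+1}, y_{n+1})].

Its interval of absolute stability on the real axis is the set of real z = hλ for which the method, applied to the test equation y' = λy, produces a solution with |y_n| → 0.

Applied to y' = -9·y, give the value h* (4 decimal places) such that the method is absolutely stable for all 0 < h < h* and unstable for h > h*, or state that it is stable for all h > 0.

(-2.4444,0); λ=-9 ⇒ h* = (22/9)/9 = 0.2716.

Set f=λy, z=hλ:
  y_{n+1} = y_n + z·[10/11·y_n + 1/11·y_{n+1}] ⇒ (1 − 1/11z)y_{n+1} = (1 + 10/11z)y_n
  ⇒ R(z) = (1 + 10/11z)/(1 − 1/11z).

Solve |R(x)|<1 on ℝ⁻.
x=-0.6: |R|=0.4310
R=−1: 1+10/11x = −1+1/11x ⇒ -9/11x=2 ⇒ x=2/(-9/11)=-2.4444
Confirm numerically:
  x=-2.340: |R|=0.92954 <1
  x=-1.755: |R|=0.51352 <1
  x=-1.750: |R|=0.50980 <1
  x=-1.202: |R|=0.08359 <1
  x=-2.825: |R|=1.24774 >1
  x=-2.491: |R|=1.03106 >1
Interval (-2.4444, 0).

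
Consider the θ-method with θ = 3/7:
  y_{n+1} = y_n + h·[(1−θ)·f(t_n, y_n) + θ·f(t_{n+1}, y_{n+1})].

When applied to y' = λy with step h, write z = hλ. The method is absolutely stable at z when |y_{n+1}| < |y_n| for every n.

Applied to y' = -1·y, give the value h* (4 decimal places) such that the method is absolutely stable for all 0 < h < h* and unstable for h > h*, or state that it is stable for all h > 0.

(-14.0000,0); λ=-1 ⇒ h* = (14)/1 = 14.0000.

Test eqn y'=λy, z=hλ:
  y_{n+1} = y_n + z·[4/7·y_n + 3/7·y_{n+1}] ⇒ (1 − 3/7z)y_{n+1} = (1 + 4/7z)y_n
  ⇒ R(z) = (1 + 4/7z)/(1 − 3/7z).

Boundary: |R(x)|=1, x<0.
x=-1.5: |R|=0.0870
R=−1: 1+4/7x = −1+3/7x ⇒ -1/7x=2 ⇒ x=2/(-1/7)=-14.0000
Confirm numerically:
  x=-12.051: |R|=0.95484 <1
  x=-10.969: |R|=0.92405 <1
  x=-5.960: |R|=0.67685 <1
  x=-14.190: |R|=1.00383 >1
  x=-14.076: |R|=1.00154 >1
  x=-14.032: |R|=1.00065 >1
Interval (-14.0000, 0).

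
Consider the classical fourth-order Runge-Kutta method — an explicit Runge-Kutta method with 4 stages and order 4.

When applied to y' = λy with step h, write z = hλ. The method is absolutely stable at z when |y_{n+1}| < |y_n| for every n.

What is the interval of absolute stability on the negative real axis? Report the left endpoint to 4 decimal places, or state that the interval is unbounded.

On y'=λy, z=hλ:
  order 4, 4-stage ⇒ R(z)=1+z+z^2/2+z^3/6+z^4/24
  (e.g. R(-1.5)=0.27344, |R|=0.27344)

Need |R(x)|<1, x<0.
x=-1.5: |R|=0.2734
|R(-2.88)|=1.1524 |R(-2.73)|=0.9198 |R(-1.21)|=0.3161
Bisect:
  x_lo=-3.3209 |R|=2.1571  x_hi=-0.3046 |R|=0.7375
  mid=-1.81276 |R|=0.28741 →hi
  mid=-2.56685 |R|=0.71760 →hi
  mid=-2.94389 |R|=1.26666 →lo
  mid=-2.75537 |R|=0.95581 →hi
  mid=-2.84963 |R|=1.10141 →lo
  mid=-2.80250 |R|=1.02625 →lo
  mid=-2.77893 |R|=0.99046 →hi
  mid=-2.79072 |R|=1.00821 →lo
  mid=-2.78483 |R|=0.99930 →hi
  ...
  [-2.78538,-2.78519] ⇒ x*=-2.7853
Interval (-2.7853, 0).

z∈(-2.7853,0).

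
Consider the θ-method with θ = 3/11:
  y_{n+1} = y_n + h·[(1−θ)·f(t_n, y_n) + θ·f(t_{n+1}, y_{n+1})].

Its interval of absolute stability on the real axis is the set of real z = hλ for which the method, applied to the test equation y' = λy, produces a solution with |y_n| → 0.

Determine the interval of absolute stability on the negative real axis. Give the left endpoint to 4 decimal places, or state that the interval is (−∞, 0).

Test eqn y'=λy, z=hλ:
  y_{n+1} = y_n + z·[8/11·y_n + 3/11·y_{n+1}] ⇒ (1 − 3/11z)y_{n+1} = (1 + 8/11z)y_n
  ⇒ R(z) = (1 + 8/11z)/(1 − 3/11z).

Boundary: |R(x)|=1, x<0.
x=-0.53: |R|=0.5369
R=−1: 1+8/11x = −1+3/11x ⇒ -5/11x=2 ⇒ x=2/(-5/11)=-4.4000
Confirm numerically:
  x=-2.913: |R|=0.62333 <1
  x=-2.478: |R|=0.47868 <1
  x=-1.962: |R|=0.27810 <1
  x=-4.952: |R|=1.10675 >1
  x=-4.951: |R|=1.10656 >1
So |R|<1 on (-4.4000, 0).

(-4.4000, 0).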